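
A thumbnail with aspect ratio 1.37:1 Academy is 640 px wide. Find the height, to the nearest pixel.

Height = 640 / 1.370 = 467.15.

467 px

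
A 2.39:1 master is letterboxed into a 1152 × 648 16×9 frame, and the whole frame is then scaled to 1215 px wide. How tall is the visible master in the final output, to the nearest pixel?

508 px

In the 1152×648 frame the master fills the width: height = 1152 / 2.390 ≈ 482.01 px.
Scaling 1152 → 1215 is ×1.0547, so the height becomes 482.01 × 1.0547 ≈ 508.37 px.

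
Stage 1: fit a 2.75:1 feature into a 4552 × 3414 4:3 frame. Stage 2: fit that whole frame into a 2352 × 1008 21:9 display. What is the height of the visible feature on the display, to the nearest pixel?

489 px

First fit — 2.75:1 into 4552×3414 spans the width: 4552.00 × 1655.27.
The 4:3 canvas is height-limited in 2352×1008, giving 1344.00 × 1008.00; scale factor 0.2953.
The feature scales with it: height 1655.27 × 0.2953 ≈ 488.73.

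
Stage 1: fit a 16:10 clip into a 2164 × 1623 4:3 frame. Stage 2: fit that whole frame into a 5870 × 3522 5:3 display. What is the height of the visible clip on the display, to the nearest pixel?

16:10 in 2164×1623: fills the width, so the clip is 2164.00 × 1352.50.
4:3 in 5870×3522: fills the height, so the intermediate becomes 4696.00 × 3522.00 — a scale of ×2.1701.
The clip scales with it: height 1352.50 × 2.1701 ≈ 2935.00.

2935 px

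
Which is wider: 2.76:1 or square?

2.76 and square = 1; 2.76 > 1.

2.76:1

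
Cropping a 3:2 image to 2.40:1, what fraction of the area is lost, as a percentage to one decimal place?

The width stays; only height is cut (since 2.40:1 is wider than 3:2).
Area ratio = (1.500)/(2.400) = 62.50%; the remaining 37.50% is cropped out.

37.5%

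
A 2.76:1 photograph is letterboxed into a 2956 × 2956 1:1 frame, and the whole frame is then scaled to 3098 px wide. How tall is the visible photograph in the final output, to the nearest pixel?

Fitted into 2956×2956, the photograph spans the width; its height is 2956 / 2.760 ≈ 1071.01 px.
Scaling 2956 → 3098 is ×1.0480, so the height becomes 1071.01 × 1.0480 ≈ 1122.46 px.

1122 px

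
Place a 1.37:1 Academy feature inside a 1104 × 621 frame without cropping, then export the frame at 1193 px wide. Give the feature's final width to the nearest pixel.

919 px

At 1104×621 the feature is height-limited, so width = 621 × 1.370 ≈ 850.77 px.
The frame scales by 1193/1104 = 1.0806; 850.77 × 1.0806 ≈ 919.36 px.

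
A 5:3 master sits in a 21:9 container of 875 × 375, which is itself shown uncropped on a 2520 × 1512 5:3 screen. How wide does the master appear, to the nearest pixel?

1800 px

5:3 in 875×375: fills the height, so the master is 625.00 × 375.00.
21:9 in 2520×1512: fills the width, so the intermediate becomes 2520.00 × 1080.00 — a scale of ×2.8800.
Applying the same ×2.8800: 625.00 → 1800.00.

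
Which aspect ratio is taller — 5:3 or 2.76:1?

5:3 = 1.667 and 2.76; 2.76 > 1.667. The smaller width-to-height ratio is the taller frame.

5:3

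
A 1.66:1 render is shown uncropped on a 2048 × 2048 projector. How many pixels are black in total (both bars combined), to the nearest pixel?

1.66:1 is wider than 1:1, so it spans the full width.
Content height = 2048 / 1.660 ≈ 1233.7349 px.
Leftover height: 2048 − 1233.7349 = 814.2651 px.
Bar area = 814.2651 × 2048 ≈ 1667615 px.

1667615 pixels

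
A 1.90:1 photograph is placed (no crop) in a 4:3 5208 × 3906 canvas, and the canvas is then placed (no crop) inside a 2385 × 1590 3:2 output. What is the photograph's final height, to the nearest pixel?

Inside the 5208×3906 canvas the photograph is width-limited at 5208.00 × 2741.05.
Second fit — the 4:3 canvas into 2385×1590 spans the height: 2120.00 × 1590.00 (×0.4071 from 5208×3906).
So the photograph's height is 2741.05 × 0.4071 ≈ 1115.79.

1116 px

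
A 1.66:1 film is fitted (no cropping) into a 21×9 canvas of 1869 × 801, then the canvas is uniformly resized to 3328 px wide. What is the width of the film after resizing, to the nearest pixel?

2368 px

Fitted into 1869×801, the film spans the height; its width is 801 × 1.660 ≈ 1329.66 px.
The frame scales by 3328/1869 = 1.7806; 1329.66 × 1.7806 ≈ 2367.63 px.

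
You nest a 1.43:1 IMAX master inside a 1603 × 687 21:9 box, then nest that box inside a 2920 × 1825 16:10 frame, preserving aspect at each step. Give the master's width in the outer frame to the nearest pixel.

Inside the 1603×687 canvas the master is height-limited at 982.41 × 687.00.
The 21:9 canvas is width-limited in 2920×1825, giving 2920.00 × 1251.43; scale factor 1.8216.
So the master's width is 982.41 × 1.8216 ≈ 1789.54.

1790 px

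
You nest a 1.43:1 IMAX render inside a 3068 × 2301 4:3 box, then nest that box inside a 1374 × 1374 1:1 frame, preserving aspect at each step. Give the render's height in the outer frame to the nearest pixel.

961 px

Inside the 3068×2301 canvas the render is width-limited at 3068.00 × 2145.45.
Second fit — the 4:3 canvas into 1374×1374 spans the width: 1374.00 × 1030.50 (×0.4478 from 3068×2301).
So the render's height is 2145.45 × 0.4478 ≈ 960.84.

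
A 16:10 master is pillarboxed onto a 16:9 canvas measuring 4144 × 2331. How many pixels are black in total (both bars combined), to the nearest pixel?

16:10 (1.600) < 16:9 (1.778), so the master fills the height.
That makes the image 3729.6000 px wide (2331 × 16/10).
4144 − 3729.6000 = 414.4000 px of bars.
Across the 2331-px span: 414.4000 × 2331 ≈ 965966 px.

965966 pixels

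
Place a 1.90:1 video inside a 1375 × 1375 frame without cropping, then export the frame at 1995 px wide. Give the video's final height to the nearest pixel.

In the 1375×1375 frame the video fills the width: height = 1375 / 1.900 ≈ 723.68 px.
The frame scales by 1995/1375 = 1.4509; 723.68 × 1.4509 ≈ 1050.00 px.

1050 px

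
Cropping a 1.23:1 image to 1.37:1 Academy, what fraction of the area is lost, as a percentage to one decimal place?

Going from 1.23:1 to 1.37:1 Academy means cutting height while keeping width.
Area ratio = (1.230)/(1.370) = 89.78%; the remaining 10.22% is cropped out.

10.2%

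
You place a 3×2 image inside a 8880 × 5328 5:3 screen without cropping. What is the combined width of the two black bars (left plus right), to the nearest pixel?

888 px

3×2 is narrower than 5:3, so it spans the full height.
Content width = 5328 × 3/2 ≈ 7992.00 px.
Leftover width: 8880 − 7992.00 = 888.00 px.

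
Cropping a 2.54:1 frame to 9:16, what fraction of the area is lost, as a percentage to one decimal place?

77.9%

Going from 2.54:1 to 9:16 means cutting width while keeping height.
Fraction kept = (0.562)/(2.540) ≈ 22.15%, so 77.85% is lost.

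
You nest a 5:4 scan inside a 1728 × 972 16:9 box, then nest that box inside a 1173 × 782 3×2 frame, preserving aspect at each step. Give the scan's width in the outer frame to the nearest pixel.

Inside the 1728×972 canvas the scan is height-limited at 1215.00 × 972.00.
Second fit — the 16:9 canvas into 1173×782 spans the width: 1173.00 × 659.81 (×0.6788 from 1728×972).
The scan scales with it: width 1215.00 × 0.6788 ≈ 824.77.

825 px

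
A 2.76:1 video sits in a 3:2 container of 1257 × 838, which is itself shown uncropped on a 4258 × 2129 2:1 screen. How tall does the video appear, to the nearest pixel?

1157 px

2.76:1 in 1257×838: fills the width, so the video is 1257.00 × 455.43.
3:2 in 4258×2129: fills the height, so the intermediate becomes 3193.50 × 2129.00 — a scale of ×2.5406.
So the video's height is 455.43 × 2.5406 ≈ 1157.07.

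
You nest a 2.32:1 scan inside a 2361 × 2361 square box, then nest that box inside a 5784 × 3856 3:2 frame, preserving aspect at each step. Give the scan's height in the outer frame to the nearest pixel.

Inside the 2361×2361 canvas the scan is width-limited at 2361.00 × 1017.67.
Second fit — the square canvas into 5784×3856 spans the height: 3856.00 × 3856.00 (×1.6332 from 2361×2361).
So the scan's height is 1017.67 × 1.6332 ≈ 1662.07.

1662 px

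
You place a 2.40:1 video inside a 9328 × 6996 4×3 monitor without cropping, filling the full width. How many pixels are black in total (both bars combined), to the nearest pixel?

29003861 pixels

That makes the image 3886.6667 px tall (9328 / 2.400).
6996 − 3886.6667 = 3109.3333 px of bars.
Bar area = 3109.3333 × 9328 ≈ 29003861 px.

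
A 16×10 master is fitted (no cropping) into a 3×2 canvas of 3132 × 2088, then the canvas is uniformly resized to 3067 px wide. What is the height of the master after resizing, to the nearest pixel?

1917 px

Fitted into 3132×2088, the master spans the width; its height is 3132 × 10/16 ≈ 1957.50 px.
Scaling 3132 → 3067 is ×0.9792, so the height becomes 1957.50 × 0.9792 ≈ 1916.88 px.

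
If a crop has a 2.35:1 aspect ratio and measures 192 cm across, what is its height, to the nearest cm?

82 cm

At 2.35:1, 192 / 2.350 ≈ 81.70.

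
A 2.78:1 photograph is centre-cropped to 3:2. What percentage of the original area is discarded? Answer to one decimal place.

3:2 is narrower than 2.78:1, so the crop keeps the full height and trims the width.
Area ratio = (1.500)/(2.780) = 53.96%; the remaining 46.04% is cropped out.

46.0%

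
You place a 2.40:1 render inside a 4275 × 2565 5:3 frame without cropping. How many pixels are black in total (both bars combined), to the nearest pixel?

3350531 pixels

2.40:1 (2.400) > 5:3 (1.667), so the render fills the width.
Content height = 4275 / 2.400 ≈ 1781.2500 px.
Black = 2565 − 1781.2500 = 783.7500 px.
Bar area = 783.7500 × 4275 ≈ 3350531 px.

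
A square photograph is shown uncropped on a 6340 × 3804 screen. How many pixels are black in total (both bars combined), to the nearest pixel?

square is narrower than 5:3, so it spans the full height.
The photograph is 3804 × 1/1 ≈ 3804.0000 px wide.
6340 − 3804.0000 = 2536.0000 px of bars.
Bar area = 2536.0000 × 3804 ≈ 9646944 px.

9646944 pixels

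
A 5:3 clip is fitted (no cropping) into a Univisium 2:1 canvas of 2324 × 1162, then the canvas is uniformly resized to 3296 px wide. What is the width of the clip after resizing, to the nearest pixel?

2747 px

In the 2324×1162 frame the clip fills the height: width = 1162 × 5/3 ≈ 1936.67 px.
Resizing to 3296 px wide multiplies everything by 1.4182: 1936.67 → 2746.67 px.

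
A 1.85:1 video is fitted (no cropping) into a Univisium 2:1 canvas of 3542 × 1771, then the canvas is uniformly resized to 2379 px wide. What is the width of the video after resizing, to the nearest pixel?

At 3542×1771 the video is height-limited, so width = 1771 × 1.850 ≈ 3276.35 px.
Resizing to 2379 px wide multiplies everything by 0.6717: 3276.35 → 2200.57 px.

2201 px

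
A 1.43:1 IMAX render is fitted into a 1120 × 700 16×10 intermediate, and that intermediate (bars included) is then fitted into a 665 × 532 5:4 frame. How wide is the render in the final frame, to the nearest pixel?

594 px

First fit — 1.43:1 IMAX into 1120×700 spans the height: 1001.00 × 700.00.
Second fit — the 16×10 canvas into 665×532 spans the width: 665.00 × 415.62 (×0.5938 from 1120×700).
Applying the same ×0.5938: 1001.00 → 594.34.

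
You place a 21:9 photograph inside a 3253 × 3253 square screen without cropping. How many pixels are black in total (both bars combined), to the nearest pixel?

6046862 pixels

21:9 is wider than square, so it spans the full width.
Content height = 3253 × 9/21 ≈ 1394.1429 px.
Black = 3253 − 1394.1429 = 1858.8571 px.
That's 1858.8571 × 3253 ≈ 6046862 black pixels.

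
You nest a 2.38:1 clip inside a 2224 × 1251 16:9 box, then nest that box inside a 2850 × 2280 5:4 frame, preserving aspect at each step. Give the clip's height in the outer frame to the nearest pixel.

1197 px

First fit — 2.38:1 into 2224×1251 spans the width: 2224.00 × 934.45.
The 16:9 canvas is width-limited in 2850×2280, giving 2850.00 × 1603.12; scale factor 1.2815.
So the clip's height is 934.45 × 1.2815 ≈ 1197.48.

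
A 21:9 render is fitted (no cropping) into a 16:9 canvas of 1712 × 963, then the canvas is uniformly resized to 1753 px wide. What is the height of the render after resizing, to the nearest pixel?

751 px

At 1712×963 the render is width-limited, so height = 1712 × 9/21 ≈ 733.71 px.
The frame scales by 1753/1712 = 1.0239; 733.71 × 1.0239 ≈ 751.29 px.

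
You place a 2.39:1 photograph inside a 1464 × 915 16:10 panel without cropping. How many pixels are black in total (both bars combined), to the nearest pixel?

Since 2.390 > 1.600, the photograph is width-limited.
Content height = 1464 / 2.390 ≈ 612.5523 px.
Leftover height: 915 − 612.5523 = 302.4477 px.
Bar area = 302.4477 × 1464 ≈ 442783 px.

442783 pixels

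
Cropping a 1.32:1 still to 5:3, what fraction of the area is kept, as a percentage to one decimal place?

79.2%

The width stays; only height is cut (since 5:3 is wider than 1.32:1).
Fraction kept = (1.320)/(1.667) ≈ 79.20%.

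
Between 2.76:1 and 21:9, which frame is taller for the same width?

2.76 and 21:9 = 2.333; 2.76 > 2.333. The smaller width-to-height ratio is the taller frame.

21:9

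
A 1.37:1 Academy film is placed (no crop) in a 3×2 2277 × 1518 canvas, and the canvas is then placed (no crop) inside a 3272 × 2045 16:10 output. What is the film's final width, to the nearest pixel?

2802 px

First fit — 1.37:1 Academy into 2277×1518 spans the height: 2079.66 × 1518.00.
3×2 in 3272×2045: fills the height, so the intermediate becomes 3067.50 × 2045.00 — a scale of ×1.3472.
The film scales with it: width 2079.66 × 1.3472 ≈ 2801.65.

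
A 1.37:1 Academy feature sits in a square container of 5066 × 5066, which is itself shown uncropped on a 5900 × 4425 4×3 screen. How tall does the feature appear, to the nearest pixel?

3230 px

1.37:1 Academy in 5066×5066: fills the width, so the feature is 5066.00 × 3697.81.
The square canvas is height-limited in 5900×4425, giving 4425.00 × 4425.00; scale factor 0.8735.
The feature scales with it: height 3697.81 × 0.8735 ≈ 3229.93.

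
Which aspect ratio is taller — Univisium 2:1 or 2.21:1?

Univisium 2:1 = 2 and 2.21; 2.21 > 2. The smaller width-to-height ratio is the taller frame.

Univisium 2:1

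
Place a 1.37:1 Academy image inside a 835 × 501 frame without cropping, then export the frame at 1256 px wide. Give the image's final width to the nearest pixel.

1032 px

In the 835×501 frame the image fills the height: width = 501 × 1.370 ≈ 686.37 px.
Resizing to 1256 px wide multiplies everything by 1.5042: 686.37 → 1032.43 px.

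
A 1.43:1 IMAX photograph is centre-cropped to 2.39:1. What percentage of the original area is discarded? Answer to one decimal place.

The width stays; only height is cut (since 2.39:1 is wider than 1.43:1 IMAX).
Fraction kept = (1.430)/(2.390) ≈ 59.83%, so 40.17% is lost.

40.2%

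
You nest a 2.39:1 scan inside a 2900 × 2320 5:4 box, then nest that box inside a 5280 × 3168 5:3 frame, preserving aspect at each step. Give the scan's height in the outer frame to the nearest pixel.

Inside the 2900×2320 canvas the scan is width-limited at 2900.00 × 1213.39.
The 5:4 canvas is height-limited in 5280×3168, giving 3960.00 × 3168.00; scale factor 1.3655.
So the scan's height is 1213.39 × 1.3655 ≈ 1656.90.

1657 px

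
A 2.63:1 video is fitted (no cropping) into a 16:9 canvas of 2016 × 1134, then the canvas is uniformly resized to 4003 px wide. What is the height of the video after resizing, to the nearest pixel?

1522 px

In the 2016×1134 frame the video fills the width: height = 2016 / 2.630 ≈ 766.54 px.
The frame scales by 4003/2016 = 1.9856; 766.54 × 1.9856 ≈ 1522.05 px.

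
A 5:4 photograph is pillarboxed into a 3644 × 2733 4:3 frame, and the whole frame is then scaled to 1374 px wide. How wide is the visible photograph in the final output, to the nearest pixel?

Fitted into 3644×2733, the photograph spans the height; its width is 2733 × 5/4 ≈ 3416.25 px.
Resizing to 1374 px wide multiplies everything by 0.3771: 3416.25 → 1288.12 px.

1288 px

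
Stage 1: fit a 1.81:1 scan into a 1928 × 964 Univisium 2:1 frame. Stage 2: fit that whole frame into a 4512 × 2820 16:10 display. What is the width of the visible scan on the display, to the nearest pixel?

4083 px

Inside the 1928×964 canvas the scan is height-limited at 1744.84 × 964.00.
Second fit — the Univisium 2:1 canvas into 4512×2820 spans the width: 4512.00 × 2256.00 (×2.3402 from 1928×964).
The scan scales with it: width 1744.84 × 2.3402 ≈ 4083.36.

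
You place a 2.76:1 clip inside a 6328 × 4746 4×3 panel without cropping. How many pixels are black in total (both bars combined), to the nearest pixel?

2.76:1 is wider than 4×3, so it spans the full width.
The clip is 6328 / 2.760 ≈ 2292.7536 px tall.
Black = 4746 − 2292.7536 = 2453.2464 px.
Bar area = 2453.2464 × 6328 ≈ 15524143 px.

15524143 pixels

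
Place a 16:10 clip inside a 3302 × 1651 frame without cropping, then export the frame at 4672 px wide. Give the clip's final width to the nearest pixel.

Fitted into 3302×1651, the clip spans the height; its width is 1651 × 16/10 ≈ 2641.60 px.
Scaling 3302 → 4672 is ×1.4149, so the width becomes 2641.60 × 1.4149 ≈ 3737.60 px.

3738 px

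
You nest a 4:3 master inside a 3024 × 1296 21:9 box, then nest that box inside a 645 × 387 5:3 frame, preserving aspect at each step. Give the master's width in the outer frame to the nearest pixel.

369 px

First fit — 4:3 into 3024×1296 spans the height: 1728.00 × 1296.00.
The 21:9 canvas is width-limited in 645×387, giving 645.00 × 276.43; scale factor 0.2133.
So the master's width is 1728.00 × 0.2133 ≈ 368.57.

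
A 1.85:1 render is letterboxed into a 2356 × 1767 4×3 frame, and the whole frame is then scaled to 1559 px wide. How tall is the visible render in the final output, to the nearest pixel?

843 px

In the 2356×1767 frame the render fills the width: height = 2356 / 1.850 ≈ 1273.51 px.
Resizing to 1559 px wide multiplies everything by 0.6617: 1273.51 → 842.70 px.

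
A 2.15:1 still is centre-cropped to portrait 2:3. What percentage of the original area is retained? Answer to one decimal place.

31.0%

portrait 2:3 is narrower than 2.15:1, so the crop keeps the full height and trims the width.
Fraction kept = (0.667)/(2.150) ≈ 31.01%.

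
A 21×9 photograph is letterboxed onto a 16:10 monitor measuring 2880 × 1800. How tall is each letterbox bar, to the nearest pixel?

21×9 is wider than 16:10, so it spans the full width.
The photograph is 2880 × 9/21 ≈ 1234.29 px tall.
Leftover height: 1800 − 1234.29 = 565.71 px → 282.86 each side.

283 px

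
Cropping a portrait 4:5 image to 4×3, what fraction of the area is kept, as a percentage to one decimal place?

4×3 is wider than portrait 4:5, so the crop keeps the full width and trims the height.
(0.800)/(1.333) ≈ 0.600 of the area survives.

60.0%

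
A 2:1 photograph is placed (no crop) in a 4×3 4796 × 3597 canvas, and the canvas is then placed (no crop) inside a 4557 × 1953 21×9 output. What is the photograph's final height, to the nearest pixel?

Inside the 4796×3597 canvas the photograph is width-limited at 4796.00 × 2398.00.
Second fit — the 4×3 canvas into 4557×1953 spans the height: 2604.00 × 1953.00 (×0.5430 from 4796×3597).
The photograph scales with it: height 2398.00 × 0.5430 ≈ 1302.00.

1302 px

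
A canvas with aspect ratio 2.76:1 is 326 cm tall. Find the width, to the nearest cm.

At 2.76:1, 326 × 2.760 ≈ 899.76.

900 cm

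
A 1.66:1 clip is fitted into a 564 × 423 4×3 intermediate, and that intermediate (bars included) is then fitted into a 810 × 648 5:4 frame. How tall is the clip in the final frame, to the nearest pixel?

1.66:1 in 564×423: fills the width, so the clip is 564.00 × 339.76.
The 4×3 canvas is width-limited in 810×648, giving 810.00 × 607.50; scale factor 1.4362.
The clip scales with it: height 339.76 × 1.4362 ≈ 487.95.

488 px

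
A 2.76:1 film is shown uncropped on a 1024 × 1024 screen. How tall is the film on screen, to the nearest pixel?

Since 2.760 > 1.000, the film is width-limited.
That makes the image 371.01 px tall (1024 / 2.760).

371 px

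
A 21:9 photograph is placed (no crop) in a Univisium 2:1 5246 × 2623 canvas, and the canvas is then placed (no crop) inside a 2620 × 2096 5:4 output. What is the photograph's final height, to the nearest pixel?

First fit — 21:9 into 5246×2623 spans the width: 5246.00 × 2248.29.
The Univisium 2:1 canvas is width-limited in 2620×2096, giving 2620.00 × 1310.00; scale factor 0.4994.
The photograph scales with it: height 2248.29 × 0.4994 ≈ 1122.86.

1123 px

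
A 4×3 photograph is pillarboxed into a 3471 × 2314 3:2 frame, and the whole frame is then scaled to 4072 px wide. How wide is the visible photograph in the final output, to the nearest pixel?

3620 px

In the 3471×2314 frame the photograph fills the height: width = 2314 × 4/3 ≈ 3085.33 px.
The frame scales by 4072/3471 = 1.1731; 3085.33 × 1.1731 ≈ 3619.56 px.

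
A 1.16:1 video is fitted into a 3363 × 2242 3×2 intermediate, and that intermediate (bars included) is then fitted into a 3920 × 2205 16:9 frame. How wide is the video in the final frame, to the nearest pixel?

2558 px

Inside the 3363×2242 canvas the video is height-limited at 2600.72 × 2242.00.
The 3×2 canvas is height-limited in 3920×2205, giving 3307.50 × 2205.00; scale factor 0.9835.
Applying the same ×0.9835: 2600.72 → 2557.80.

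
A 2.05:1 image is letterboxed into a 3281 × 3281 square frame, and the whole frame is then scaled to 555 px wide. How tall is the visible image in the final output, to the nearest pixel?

271 px

Fitted into 3281×3281, the image spans the width; its height is 3281 / 2.050 ≈ 1600.49 px.
Resizing to 555 px wide multiplies everything by 0.1692: 1600.49 → 270.73 px.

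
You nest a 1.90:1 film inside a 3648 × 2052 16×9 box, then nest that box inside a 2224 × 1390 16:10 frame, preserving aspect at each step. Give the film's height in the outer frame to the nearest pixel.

1171 px

First fit — 1.90:1 into 3648×2052 spans the width: 3648.00 × 1920.00.
The 16×9 canvas is width-limited in 2224×1390, giving 2224.00 × 1251.00; scale factor 0.6096.
Applying the same ×0.6096: 1920.00 → 1170.53.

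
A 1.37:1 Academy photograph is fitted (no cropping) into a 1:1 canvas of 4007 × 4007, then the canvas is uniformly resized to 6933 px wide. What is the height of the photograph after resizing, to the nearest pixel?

5061 px

In the 4007×4007 frame the photograph fills the width: height = 4007 / 1.370 ≈ 2924.82 px.
The frame scales by 6933/4007 = 1.7302; 2924.82 × 1.7302 ≈ 5060.58 px.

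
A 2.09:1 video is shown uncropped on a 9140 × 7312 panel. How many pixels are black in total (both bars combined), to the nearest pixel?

26860580 pixels

2.09:1 (2.090) > 5:4 (1.250), so the video fills the width.
Content height = 9140 / 2.090 ≈ 4373.2057 px.
Leftover height: 7312 − 4373.2057 = 2938.7943 px.
That's 2938.7943 × 9140 ≈ 26860580 black pixels.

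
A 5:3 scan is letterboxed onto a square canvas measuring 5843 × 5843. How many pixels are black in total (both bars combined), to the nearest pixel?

13656260 pixels

5:3 is wider than square, so it spans the full width.
Content height = 5843 × 3/5 ≈ 3505.8000 px.
Leftover height: 5843 − 3505.8000 = 2337.2000 px.
Bar area = 2337.2000 × 5843 ≈ 13656260 px.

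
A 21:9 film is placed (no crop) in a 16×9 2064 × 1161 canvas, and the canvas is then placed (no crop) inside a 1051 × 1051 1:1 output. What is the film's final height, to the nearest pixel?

Inside the 2064×1161 canvas the film is width-limited at 2064.00 × 884.57.
The 16×9 canvas is width-limited in 1051×1051, giving 1051.00 × 591.19; scale factor 0.5092.
So the film's height is 884.57 × 0.5092 ≈ 450.43.

450 px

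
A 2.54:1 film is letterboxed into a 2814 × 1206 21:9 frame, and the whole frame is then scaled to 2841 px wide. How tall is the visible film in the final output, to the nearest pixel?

Fitted into 2814×1206, the film spans the width; its height is 2814 / 2.540 ≈ 1107.87 px.
Resizing to 2841 px wide multiplies everything by 1.0096: 1107.87 → 1118.50 px.

1119 px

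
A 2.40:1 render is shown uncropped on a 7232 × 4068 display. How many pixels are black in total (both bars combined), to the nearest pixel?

7627349 pixels

2.40:1 (2.400) > 16:9 (1.778), so the render fills the width.
The render is 7232 / 2.400 ≈ 3013.3333 px tall.
Leftover height: 4068 − 3013.3333 = 1054.6667 px.
That's 1054.6667 × 7232 ≈ 7627349 black pixels.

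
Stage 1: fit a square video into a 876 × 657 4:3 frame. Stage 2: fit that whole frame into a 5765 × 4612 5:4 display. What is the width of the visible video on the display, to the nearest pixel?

First fit — square into 876×657 spans the height: 657.00 × 657.00.
4:3 in 5765×4612: fills the width, so the intermediate becomes 5765.00 × 4323.75 — a scale of ×6.5811.
The video scales with it: width 657.00 × 6.5811 ≈ 4323.75.

4324 px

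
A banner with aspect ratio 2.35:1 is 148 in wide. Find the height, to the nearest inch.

63 in

At 2.35:1, 148 / 2.350 ≈ 62.98.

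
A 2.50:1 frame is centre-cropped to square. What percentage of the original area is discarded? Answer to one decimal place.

60.0%

The height stays; only width is cut (since square is narrower than 2.50:1).
Fraction kept = (1.000)/(2.500) ≈ 40.00%, so 60.00% is lost.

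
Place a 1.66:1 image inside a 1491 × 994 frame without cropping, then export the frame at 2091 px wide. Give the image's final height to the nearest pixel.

Fitted into 1491×994, the image spans the width; its height is 1491 / 1.660 ≈ 898.19 px.
The frame scales by 2091/1491 = 1.4024; 898.19 × 1.4024 ≈ 1259.64 px.

1260 px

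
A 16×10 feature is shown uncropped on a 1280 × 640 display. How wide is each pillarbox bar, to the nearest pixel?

16×10 is narrower than Univisium 2:1, so it spans the full height.
Content width = 640 × 16/10 ≈ 1024.00 px.
Black = 1280 − 1024.00 = 256.00 px, or 128.00 per bar.

128 px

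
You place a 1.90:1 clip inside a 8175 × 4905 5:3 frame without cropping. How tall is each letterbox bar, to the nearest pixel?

1.90:1 is wider than 5:3, so it spans the full width.
The clip is 8175 / 1.900 ≈ 4302.63 px tall.
4905 − 4302.63 = 602.37 px of bars (301.18 each).

301 px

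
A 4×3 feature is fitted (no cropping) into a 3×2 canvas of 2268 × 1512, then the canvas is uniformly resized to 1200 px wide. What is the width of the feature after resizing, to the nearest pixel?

At 2268×1512 the feature is height-limited, so width = 1512 × 4/3 ≈ 2016.00 px.
Resizing to 1200 px wide multiplies everything by 0.5291: 2016.00 → 1066.67 px.

1067 px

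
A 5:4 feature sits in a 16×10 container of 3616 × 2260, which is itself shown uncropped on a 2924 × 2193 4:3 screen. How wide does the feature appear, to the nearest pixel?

2284 px

5:4 in 3616×2260: fills the height, so the feature is 2825.00 × 2260.00.
16×10 in 2924×2193: fills the width, so the intermediate becomes 2924.00 × 1827.50 — a scale of ×0.8086.
The feature scales with it: width 2825.00 × 0.8086 ≈ 2284.38.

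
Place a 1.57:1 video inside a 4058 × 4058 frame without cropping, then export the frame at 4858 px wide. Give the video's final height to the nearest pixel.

3094 px

At 4058×4058 the video is width-limited, so height = 4058 / 1.570 ≈ 2584.71 px.
Scaling 4058 → 4858 is ×1.1971, so the height becomes 2584.71 × 1.1971 ≈ 3094.27 px.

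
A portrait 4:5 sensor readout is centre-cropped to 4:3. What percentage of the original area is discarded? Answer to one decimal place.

4:3 is wider than portrait 4:5, so the crop keeps the full width and trims the height.
(0.800)/(1.333) ≈ 0.600 of the area survives, leaving 40.00% discarded.

40.0%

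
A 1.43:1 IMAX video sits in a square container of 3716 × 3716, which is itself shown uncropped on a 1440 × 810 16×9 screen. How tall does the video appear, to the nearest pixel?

566 px

First fit — 1.43:1 IMAX into 3716×3716 spans the width: 3716.00 × 2598.60.
Second fit — the square canvas into 1440×810 spans the height: 810.00 × 810.00 (×0.2180 from 3716×3716).
The video scales with it: height 2598.60 × 0.2180 ≈ 566.43.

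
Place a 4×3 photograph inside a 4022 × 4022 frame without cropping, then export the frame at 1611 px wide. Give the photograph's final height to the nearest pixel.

Fitted into 4022×4022, the photograph spans the width; its height is 4022 × 3/4 ≈ 3016.50 px.
Resizing to 1611 px wide multiplies everything by 0.4005: 3016.50 → 1208.25 px.

1208 px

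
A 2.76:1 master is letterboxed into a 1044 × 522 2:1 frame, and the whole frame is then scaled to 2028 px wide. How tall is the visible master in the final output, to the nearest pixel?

735 px

In the 1044×522 frame the master fills the width: height = 1044 / 2.760 ≈ 378.26 px.
Resizing to 2028 px wide multiplies everything by 1.9425: 378.26 → 734.78 px.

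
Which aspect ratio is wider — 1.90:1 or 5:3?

1.9 and 5:3 = 1.667; 1.9 > 1.667.

1.90:1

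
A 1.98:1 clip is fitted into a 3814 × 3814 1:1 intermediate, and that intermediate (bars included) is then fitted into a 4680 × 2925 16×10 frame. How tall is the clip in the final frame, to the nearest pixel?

1477 px

1.98:1 in 3814×3814: fills the width, so the clip is 3814.00 × 1926.26.
Second fit — the 1:1 canvas into 4680×2925 spans the height: 2925.00 × 2925.00 (×0.7669 from 3814×3814).
So the clip's height is 1926.26 × 0.7669 ≈ 1477.27.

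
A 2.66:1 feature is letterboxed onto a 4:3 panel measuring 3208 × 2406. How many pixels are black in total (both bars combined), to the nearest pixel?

2.66:1 is wider than 4:3, so it spans the full width.
That makes the image 1206.0150 px tall (3208 / 2.660).
Black = 2406 − 1206.0150 = 1199.9850 px.
That's 1199.9850 × 3208 ≈ 3849552 black pixels.

3849552 pixels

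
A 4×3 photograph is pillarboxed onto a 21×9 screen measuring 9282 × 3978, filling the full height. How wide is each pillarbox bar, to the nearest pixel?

The photograph is 3978 × 4/3 ≈ 5304.00 px wide.
Leftover width: 9282 − 5304.00 = 3978.00 px → 1989.00 each side.

1989 px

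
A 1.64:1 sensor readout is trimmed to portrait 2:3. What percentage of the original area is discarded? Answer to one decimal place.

The height stays; only width is cut (since portrait 2:3 is narrower than 1.64:1).
Fraction kept = (0.667)/(1.640) ≈ 40.65%, so 59.35% is lost.

59.3%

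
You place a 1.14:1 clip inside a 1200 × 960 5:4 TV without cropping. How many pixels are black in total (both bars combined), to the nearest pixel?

Since 1.140 < 1.250, the clip is height-limited.
That makes the image 1094.4000 px wide (960 × 1.140).
Black = 1200 − 1094.4000 = 105.6000 px.
That's 105.6000 × 960 ≈ 101376 black pixels.

101376 pixels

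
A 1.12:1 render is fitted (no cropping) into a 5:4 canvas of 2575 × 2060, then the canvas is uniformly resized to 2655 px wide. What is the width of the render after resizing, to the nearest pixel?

At 2575×2060 the render is height-limited, so width = 2060 × 1.120 ≈ 2307.20 px.
The frame scales by 2655/2575 = 1.0311; 2307.20 × 1.0311 ≈ 2378.88 px.

2379 px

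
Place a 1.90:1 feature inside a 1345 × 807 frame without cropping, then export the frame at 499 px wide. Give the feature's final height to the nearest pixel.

263 px

At 1345×807 the feature is width-limited, so height = 1345 / 1.900 ≈ 707.89 px.
Resizing to 499 px wide multiplies everything by 0.3710: 707.89 → 262.63 px.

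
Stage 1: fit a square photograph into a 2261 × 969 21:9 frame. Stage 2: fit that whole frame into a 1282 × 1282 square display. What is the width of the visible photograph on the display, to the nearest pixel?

square in 2261×969: fills the height, so the photograph is 969.00 × 969.00.
21:9 in 1282×1282: fills the width, so the intermediate becomes 1282.00 × 549.43 — a scale of ×0.5670.
Applying the same ×0.5670: 969.00 → 549.43.

549 px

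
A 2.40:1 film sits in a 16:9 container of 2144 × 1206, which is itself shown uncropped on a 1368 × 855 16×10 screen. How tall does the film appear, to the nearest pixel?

First fit — 2.40:1 into 2144×1206 spans the width: 2144.00 × 893.33.
Second fit — the 16:9 canvas into 1368×855 spans the width: 1368.00 × 769.50 (×0.6381 from 2144×1206).
Applying the same ×0.6381: 893.33 → 570.00.

570 px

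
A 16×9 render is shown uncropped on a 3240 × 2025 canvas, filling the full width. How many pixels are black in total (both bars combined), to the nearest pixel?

The render is 3240 × 9/16 ≈ 1822.5000 px tall.
2025 − 1822.5000 = 202.5000 px of bars.
Across the 3240-px span: 202.5000 × 3240 ≈ 656100 px.

656100 pixels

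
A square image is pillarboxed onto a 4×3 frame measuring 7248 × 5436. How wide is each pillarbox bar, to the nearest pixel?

square is narrower than 4×3, so it spans the full height.
Content width = 5436 × 1/1 ≈ 5436.00 px.
7248 − 5436.00 = 1812.00 px of bars (906.00 each).

906 px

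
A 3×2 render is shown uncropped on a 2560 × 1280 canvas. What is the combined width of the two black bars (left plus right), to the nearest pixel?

640 px

3×2 is narrower than 2:1, so it spans the full height.
The render is 1280 × 3/2 ≈ 1920.00 px wide.
Leftover width: 2560 − 1920.00 = 640.00 px.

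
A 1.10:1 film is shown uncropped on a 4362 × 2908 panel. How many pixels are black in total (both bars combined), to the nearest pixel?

1.10:1 is narrower than 3×2, so it spans the full height.
Content width = 2908 × 1.100 ≈ 3198.8000 px.
4362 − 3198.8000 = 1163.2000 px of bars.
Bar area = 1163.2000 × 2908 ≈ 3382586 px.

3382586 pixels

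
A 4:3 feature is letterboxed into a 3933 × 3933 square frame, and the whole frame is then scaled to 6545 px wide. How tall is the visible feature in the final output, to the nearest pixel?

4909 px

In the 3933×3933 frame the feature fills the width: height = 3933 × 3/4 ≈ 2949.75 px.
The frame scales by 6545/3933 = 1.6641; 2949.75 × 1.6641 ≈ 4908.75 px.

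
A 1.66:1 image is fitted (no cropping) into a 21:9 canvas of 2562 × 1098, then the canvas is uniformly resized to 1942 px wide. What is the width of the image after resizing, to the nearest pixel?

1382 px

Fitted into 2562×1098, the image spans the height; its width is 1098 × 1.660 ≈ 1822.68 px.
The frame scales by 1942/2562 = 0.7580; 1822.68 × 0.7580 ≈ 1381.59 px.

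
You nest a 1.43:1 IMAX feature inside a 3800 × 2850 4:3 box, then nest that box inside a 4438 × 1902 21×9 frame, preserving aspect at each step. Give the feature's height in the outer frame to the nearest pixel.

1773 px

First fit — 1.43:1 IMAX into 3800×2850 spans the width: 3800.00 × 2657.34.
Second fit — the 4:3 canvas into 4438×1902 spans the height: 2536.00 × 1902.00 (×0.6674 from 3800×2850).
Applying the same ×0.6674: 2657.34 → 1773.43.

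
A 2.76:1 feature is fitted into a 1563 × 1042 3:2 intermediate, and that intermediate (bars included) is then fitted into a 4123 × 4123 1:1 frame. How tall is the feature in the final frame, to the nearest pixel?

1494 px

2.76:1 in 1563×1042: fills the width, so the feature is 1563.00 × 566.30.
3:2 in 4123×4123: fills the width, so the intermediate becomes 4123.00 × 2748.67 — a scale of ×2.6379.
The feature scales with it: height 566.30 × 2.6379 ≈ 1493.84.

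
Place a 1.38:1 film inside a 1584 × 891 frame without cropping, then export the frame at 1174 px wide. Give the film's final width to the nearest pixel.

Fitted into 1584×891, the film spans the height; its width is 891 × 1.380 ≈ 1229.58 px.
The frame scales by 1174/1584 = 0.7412; 1229.58 × 0.7412 ≈ 911.32 px.

911 px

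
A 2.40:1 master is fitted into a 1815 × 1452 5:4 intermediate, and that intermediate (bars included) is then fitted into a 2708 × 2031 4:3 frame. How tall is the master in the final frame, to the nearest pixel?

1058 px

First fit — 2.40:1 into 1815×1452 spans the width: 1815.00 × 756.25.
Second fit — the 5:4 canvas into 2708×2031 spans the height: 2538.75 × 2031.00 (×1.3988 from 1815×1452).
The master scales with it: height 756.25 × 1.3988 ≈ 1057.81.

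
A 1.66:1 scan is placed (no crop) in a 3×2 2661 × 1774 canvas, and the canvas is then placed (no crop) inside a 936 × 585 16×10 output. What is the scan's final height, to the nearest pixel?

529 px

First fit — 1.66:1 into 2661×1774 spans the width: 2661.00 × 1603.01.
The 3×2 canvas is height-limited in 936×585, giving 877.50 × 585.00; scale factor 0.3298.
So the scan's height is 1603.01 × 0.3298 ≈ 528.61.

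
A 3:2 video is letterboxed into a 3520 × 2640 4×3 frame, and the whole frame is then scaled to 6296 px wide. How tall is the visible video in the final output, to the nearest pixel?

At 3520×2640 the video is width-limited, so height = 3520 × 2/3 ≈ 2346.67 px.
The frame scales by 6296/3520 = 1.7886; 2346.67 × 1.7886 ≈ 4197.33 px.

4197 px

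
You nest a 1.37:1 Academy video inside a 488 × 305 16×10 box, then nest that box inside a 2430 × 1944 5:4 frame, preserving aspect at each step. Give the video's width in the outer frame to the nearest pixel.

1.37:1 Academy in 488×305: fills the height, so the video is 417.85 × 305.00.
Second fit — the 16×10 canvas into 2430×1944 spans the width: 2430.00 × 1518.75 (×4.9795 from 488×305).
Applying the same ×4.9795: 417.85 → 2080.69.

2081 px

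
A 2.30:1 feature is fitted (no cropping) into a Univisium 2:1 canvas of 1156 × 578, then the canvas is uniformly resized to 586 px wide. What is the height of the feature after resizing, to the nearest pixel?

255 px

In the 1156×578 frame the feature fills the width: height = 1156 / 2.300 ≈ 502.61 px.
The frame scales by 586/1156 = 0.5069; 502.61 × 0.5069 ≈ 254.78 px.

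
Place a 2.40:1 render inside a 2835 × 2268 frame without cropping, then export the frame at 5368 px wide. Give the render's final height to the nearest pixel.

In the 2835×2268 frame the render fills the width: height = 2835 / 2.400 ≈ 1181.25 px.
Resizing to 5368 px wide multiplies everything by 1.8935: 1181.25 → 2236.67 px.

2237 px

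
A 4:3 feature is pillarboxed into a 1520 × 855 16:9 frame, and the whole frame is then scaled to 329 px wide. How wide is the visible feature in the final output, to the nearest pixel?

247 px

In the 1520×855 frame the feature fills the height: width = 855 × 4/3 ≈ 1140.00 px.
Scaling 1520 → 329 is ×0.2164, so the width becomes 1140.00 × 0.2164 ≈ 246.75 px.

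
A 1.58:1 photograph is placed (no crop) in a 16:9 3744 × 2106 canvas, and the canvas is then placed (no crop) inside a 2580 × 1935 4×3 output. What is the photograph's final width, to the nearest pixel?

First fit — 1.58:1 into 3744×2106 spans the height: 3327.48 × 2106.00.
The 16:9 canvas is width-limited in 2580×1935, giving 2580.00 × 1451.25; scale factor 0.6891.
Applying the same ×0.6891: 3327.48 → 2292.97.

2293 px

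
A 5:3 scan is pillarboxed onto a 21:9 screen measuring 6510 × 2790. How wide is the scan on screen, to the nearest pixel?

4650 px

5:3 (1.667) < 21:9 (2.333), so the scan fills the height.
That makes the image 4650.00 px wide (2790 × 5/3).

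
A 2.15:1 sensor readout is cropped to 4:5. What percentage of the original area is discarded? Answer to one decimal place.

62.8%

The height stays; only width is cut (since 4:5 is narrower than 2.15:1).
Area ratio = (0.800)/(2.150) = 37.21%; the remaining 62.79% is cropped out.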